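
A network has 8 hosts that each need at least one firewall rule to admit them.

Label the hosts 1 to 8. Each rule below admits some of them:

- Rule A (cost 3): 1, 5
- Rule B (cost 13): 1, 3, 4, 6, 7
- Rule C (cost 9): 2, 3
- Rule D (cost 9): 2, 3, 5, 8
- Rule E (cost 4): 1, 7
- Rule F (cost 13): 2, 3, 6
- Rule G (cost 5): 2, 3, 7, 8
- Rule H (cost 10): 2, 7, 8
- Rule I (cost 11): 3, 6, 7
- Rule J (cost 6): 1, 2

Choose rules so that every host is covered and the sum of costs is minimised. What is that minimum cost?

A, B, G together cover every host (A ∪ B ∪ G = {1, 2, 3, 4, 5, 6, 7, 8}); total cost 3 + 13 + 5 = 21.
No covering selection has total cost below 21.

21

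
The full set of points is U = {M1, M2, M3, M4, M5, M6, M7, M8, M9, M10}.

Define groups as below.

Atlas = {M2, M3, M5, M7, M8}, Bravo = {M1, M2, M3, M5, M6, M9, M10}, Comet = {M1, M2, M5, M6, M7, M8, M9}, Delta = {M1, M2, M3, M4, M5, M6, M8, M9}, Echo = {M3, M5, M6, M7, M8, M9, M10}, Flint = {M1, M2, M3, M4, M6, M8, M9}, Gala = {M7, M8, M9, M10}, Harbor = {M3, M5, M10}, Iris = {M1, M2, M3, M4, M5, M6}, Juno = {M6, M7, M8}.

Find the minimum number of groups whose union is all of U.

2

Echo and Flint cover everything between them: the union {M1, M2, M3, M4, M5, M6, M7, M8, M9, M10} is all of U.
No single group has all 10 points (the largest, Delta, has 8), so 2 is optimal.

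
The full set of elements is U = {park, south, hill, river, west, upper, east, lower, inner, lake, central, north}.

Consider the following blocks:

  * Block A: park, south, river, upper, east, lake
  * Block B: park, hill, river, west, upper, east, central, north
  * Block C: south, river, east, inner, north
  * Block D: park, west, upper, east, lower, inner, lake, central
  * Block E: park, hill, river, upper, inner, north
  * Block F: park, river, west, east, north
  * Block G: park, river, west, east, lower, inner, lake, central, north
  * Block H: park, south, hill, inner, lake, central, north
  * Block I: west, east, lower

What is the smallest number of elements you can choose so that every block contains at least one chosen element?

T = {park, east} meets every block (each contains at least one member of T), and |T| = 2.
The blocks H, I are pairwise disjoint, so any hitting set needs a separate element for each — at least 2. Hence 2 is optimal.

2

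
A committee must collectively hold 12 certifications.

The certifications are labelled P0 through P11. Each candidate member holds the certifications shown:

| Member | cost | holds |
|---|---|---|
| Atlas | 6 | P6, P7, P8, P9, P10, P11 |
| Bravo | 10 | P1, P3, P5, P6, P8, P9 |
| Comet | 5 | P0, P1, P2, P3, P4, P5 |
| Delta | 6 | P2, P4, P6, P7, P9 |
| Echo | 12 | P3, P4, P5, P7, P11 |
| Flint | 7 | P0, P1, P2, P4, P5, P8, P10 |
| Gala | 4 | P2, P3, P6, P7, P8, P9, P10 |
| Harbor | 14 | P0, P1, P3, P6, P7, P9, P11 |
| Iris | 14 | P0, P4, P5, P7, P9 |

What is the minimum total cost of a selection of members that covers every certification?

11

Atlas, Comet together cover every certification (Atlas ∪ Comet = {P0, P1, P2, P3, P4, P5, P6, P7, P8, P9, P10, P11}); total cost 6 + 5 = 11.
The greedy pick Gala, Comet, Atlas costs 15; no covering selection beats 11.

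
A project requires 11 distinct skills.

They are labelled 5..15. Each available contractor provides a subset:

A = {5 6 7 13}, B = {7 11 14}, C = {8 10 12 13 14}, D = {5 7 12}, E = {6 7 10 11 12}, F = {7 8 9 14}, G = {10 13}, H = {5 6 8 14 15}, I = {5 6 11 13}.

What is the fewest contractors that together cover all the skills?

4

Take {E, F, H, I}. Their union is {5, 6, 7, 8, 9, 10, 11, 12, 13, 14, 15}, which is all 11 skills.
No 3 of the 9 contractors cover everything (all 84 combinations miss at least one skill), so 4 is optimal.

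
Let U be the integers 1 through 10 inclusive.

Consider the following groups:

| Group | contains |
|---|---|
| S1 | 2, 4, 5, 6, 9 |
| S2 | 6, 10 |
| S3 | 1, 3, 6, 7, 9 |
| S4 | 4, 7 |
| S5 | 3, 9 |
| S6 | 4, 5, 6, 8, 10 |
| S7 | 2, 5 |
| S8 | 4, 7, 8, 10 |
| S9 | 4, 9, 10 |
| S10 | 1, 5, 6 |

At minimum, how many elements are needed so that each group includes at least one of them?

4

The 4 elements {5, 7, 9, 10} hit every group.
The groups S2, S4, S5, S7 are pairwise disjoint, so any hitting set needs a separate element for each — at least 4. Hence 4 is optimal.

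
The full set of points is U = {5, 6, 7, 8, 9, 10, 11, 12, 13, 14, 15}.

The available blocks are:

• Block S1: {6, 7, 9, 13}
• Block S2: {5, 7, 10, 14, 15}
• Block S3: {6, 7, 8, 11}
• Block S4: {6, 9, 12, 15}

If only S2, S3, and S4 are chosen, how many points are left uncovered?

Union of S2, S3, S4 = {5, 6, 7, 8, 9, 10, 11, 12, 14, 15}.
Not covered: 13 — 1 point.

1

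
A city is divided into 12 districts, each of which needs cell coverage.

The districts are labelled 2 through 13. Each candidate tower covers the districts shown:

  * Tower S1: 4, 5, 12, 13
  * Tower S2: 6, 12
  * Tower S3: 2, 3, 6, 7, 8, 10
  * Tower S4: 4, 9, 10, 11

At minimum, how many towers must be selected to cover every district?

S1 and S3 and S4 together: S1 ∪ S3 ∪ S4 = {2, 3, 4, 5, 6, 7, 8, 9, 10, 11, 12, 13} — every district is covered.
Only S3 contains 2, so S3 is forced; the remaining 6 districts need at least 2 more towers (each remaining tower adds at most 4) — so at least 3 towers are needed, and 3 is optimal.

3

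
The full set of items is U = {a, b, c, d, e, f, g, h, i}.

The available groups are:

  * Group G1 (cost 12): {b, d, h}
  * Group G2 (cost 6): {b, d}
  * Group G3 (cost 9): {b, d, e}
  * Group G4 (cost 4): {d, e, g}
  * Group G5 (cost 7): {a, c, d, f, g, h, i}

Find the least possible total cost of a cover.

16

G3, G5 together cover every item (G3 ∪ G5 = {a, b, c, d, e, f, g, h, i}); total cost 9 + 7 = 16.
The greedy pick G5, G4, G2 costs 17; no covering selection beats 16.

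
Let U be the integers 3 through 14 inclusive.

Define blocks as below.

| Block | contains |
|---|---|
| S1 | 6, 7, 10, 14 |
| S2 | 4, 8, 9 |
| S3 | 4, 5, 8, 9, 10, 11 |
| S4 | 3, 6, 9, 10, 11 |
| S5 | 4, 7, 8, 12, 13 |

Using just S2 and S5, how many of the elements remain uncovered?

Union of S2, S5 = {4, 7, 8, 9, 12, 13}.
Not covered: 3, 5, 6, 10, 11, 14 — 6 elements.

6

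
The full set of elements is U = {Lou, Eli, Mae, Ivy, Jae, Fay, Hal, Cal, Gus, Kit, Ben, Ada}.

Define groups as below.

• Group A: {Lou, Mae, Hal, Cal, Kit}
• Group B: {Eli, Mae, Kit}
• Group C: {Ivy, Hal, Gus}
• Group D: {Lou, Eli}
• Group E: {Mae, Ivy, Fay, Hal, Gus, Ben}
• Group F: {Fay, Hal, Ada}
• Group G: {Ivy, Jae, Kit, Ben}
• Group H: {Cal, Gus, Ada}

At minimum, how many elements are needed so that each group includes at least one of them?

4

Take T = {Eli, Hal, Gus, Ben}. Each listed group contains at least one of these, so T is a hitting set of size 4.
No choice of 3 elements meets every group, so 4 is the minimum.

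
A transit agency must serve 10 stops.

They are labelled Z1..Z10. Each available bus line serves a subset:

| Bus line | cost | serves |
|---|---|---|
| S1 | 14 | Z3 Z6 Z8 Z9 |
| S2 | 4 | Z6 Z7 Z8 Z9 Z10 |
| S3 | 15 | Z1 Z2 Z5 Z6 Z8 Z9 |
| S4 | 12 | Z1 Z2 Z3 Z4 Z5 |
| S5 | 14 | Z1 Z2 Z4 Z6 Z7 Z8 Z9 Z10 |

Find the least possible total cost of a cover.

S2, S4 together cover every stop (S2 ∪ S4 = {Z1, Z2, Z3, Z4, Z5, Z6, Z7, Z8, Z9, Z10}); total cost 4 + 12 = 16.
No covering selection has total cost below 16.

16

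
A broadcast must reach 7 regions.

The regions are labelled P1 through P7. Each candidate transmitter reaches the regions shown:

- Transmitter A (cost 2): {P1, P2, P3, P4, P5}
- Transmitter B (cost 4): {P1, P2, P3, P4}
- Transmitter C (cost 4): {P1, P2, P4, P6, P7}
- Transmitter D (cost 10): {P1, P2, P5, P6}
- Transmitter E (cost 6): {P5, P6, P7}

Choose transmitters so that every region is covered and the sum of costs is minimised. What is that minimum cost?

A, C together cover every region (A ∪ C = {P1, P2, P3, P4, P5, P6, P7}); total cost 2 + 4 = 6.
No covering selection has total cost below 6.

6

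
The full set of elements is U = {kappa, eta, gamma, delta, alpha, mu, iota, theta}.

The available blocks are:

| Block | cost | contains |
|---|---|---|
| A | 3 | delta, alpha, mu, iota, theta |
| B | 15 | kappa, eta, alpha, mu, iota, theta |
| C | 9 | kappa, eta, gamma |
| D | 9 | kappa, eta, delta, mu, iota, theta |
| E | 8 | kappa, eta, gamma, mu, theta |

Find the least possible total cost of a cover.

11

A, E together cover every element (A ∪ E = {kappa, eta, gamma, delta, alpha, mu, iota, theta}); total cost 3 + 8 = 11.
No covering selection has total cost below 11.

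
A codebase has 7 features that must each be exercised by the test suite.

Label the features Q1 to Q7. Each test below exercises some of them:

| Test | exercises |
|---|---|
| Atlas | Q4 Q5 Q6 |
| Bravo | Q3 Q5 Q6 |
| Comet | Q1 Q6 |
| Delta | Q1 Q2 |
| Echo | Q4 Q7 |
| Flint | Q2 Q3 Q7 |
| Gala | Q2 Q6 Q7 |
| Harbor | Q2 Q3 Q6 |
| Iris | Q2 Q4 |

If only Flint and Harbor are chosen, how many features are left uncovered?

Union of Flint, Harbor = {Q2, Q3, Q6, Q7}.
Not covered: Q1, Q4, Q5 — 3 features.

3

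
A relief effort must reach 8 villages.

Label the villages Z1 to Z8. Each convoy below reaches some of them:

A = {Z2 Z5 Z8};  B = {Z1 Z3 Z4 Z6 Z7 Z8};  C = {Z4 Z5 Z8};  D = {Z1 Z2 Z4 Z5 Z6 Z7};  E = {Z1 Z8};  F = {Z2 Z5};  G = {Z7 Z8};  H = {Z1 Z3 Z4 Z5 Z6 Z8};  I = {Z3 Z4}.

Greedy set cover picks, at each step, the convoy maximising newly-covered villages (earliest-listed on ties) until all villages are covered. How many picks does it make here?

2

Greedy: pick B (covers 6 new) → pick A (covers 2 new). Total picks: 2.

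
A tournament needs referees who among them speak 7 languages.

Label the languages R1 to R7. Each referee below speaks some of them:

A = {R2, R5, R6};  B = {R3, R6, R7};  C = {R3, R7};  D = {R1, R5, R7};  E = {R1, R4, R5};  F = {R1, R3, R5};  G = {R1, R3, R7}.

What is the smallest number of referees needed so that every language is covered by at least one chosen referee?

3

Take {A, B, E}. Their union is {R1, R2, R3, R4, R5, R6, R7}, which is all 7 languages.
Each referee has at most 3 languages, and 2·3 = 6 < 7 — so at least 3 referees are needed, and 3 is optimal.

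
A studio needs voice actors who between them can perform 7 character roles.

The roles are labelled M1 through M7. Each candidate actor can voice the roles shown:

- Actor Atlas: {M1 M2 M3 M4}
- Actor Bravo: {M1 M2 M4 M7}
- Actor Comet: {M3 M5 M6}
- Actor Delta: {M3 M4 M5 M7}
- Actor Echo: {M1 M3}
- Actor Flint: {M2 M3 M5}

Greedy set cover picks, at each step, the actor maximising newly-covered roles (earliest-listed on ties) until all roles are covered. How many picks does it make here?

Greedy: pick Atlas (covers 4 new) → pick Comet (covers 2 new) → pick Bravo (covers 1 new). Total picks: 3.
(The true minimum cover uses only 2 actors, so greedy is not optimal here.)

3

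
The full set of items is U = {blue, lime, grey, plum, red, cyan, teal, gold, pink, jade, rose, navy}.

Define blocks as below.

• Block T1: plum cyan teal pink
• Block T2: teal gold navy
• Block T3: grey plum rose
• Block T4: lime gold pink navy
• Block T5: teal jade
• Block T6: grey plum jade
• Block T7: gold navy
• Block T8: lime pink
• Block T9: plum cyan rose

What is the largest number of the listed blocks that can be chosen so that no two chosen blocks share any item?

4

T3, T5, T7, T8 are pairwise disjoint (T3={grey,plum,rose}; T5={teal,jade}; T7={gold,navy}; T8={lime,pink}).
Every remaining block overlaps one of these, and no 5 of the listed blocks are pairwise disjoint, so 4 is the maximum.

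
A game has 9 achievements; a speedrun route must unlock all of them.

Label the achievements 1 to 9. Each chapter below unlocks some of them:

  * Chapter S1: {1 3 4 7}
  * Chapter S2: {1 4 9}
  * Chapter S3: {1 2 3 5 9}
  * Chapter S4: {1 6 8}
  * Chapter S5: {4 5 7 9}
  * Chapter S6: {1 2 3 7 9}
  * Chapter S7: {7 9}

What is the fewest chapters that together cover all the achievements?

3

S4 and S5 and S6 together: S4 ∪ S5 ∪ S6 = {1, 2, 3, 4, 5, 6, 7, 8, 9} — every achievement is covered.
Only S4 contains 6, so S4 is forced; the remaining 6 achievements need at least 2 more chapters (each remaining chapter adds at most 4) — so at least 3 chapters are needed, and 3 is optimal.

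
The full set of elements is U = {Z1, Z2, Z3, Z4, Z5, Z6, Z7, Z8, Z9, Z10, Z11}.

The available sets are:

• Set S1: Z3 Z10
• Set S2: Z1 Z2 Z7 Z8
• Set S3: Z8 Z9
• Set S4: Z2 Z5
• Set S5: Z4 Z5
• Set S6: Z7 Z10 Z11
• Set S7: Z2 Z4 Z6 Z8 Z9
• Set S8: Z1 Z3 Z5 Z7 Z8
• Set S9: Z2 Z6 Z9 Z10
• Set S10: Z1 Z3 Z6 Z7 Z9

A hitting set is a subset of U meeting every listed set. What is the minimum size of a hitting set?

H = {Z3, Z5, Z7, Z9} meets every set (each contains at least one member of H), and |H| = 4.
No choice of 3 elements meets every set, so 4 is the minimum.

4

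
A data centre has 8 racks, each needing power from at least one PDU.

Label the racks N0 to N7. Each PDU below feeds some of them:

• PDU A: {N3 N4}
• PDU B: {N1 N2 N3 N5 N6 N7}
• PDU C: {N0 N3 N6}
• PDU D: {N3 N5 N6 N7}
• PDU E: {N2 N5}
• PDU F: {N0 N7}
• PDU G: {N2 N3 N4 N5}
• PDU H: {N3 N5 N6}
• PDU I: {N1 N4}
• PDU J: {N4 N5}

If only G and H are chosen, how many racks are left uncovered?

Union of G, H = {N2, N3, N4, N5, N6}.
Not covered: N0, N1, N7 — 3 racks.

3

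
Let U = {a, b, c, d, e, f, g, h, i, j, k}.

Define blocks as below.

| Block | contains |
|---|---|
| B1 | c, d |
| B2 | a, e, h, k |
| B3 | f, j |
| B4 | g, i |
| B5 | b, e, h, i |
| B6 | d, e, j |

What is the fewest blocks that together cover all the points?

B1, B2, B3, B4, and B5 cover everything between them: the union {a, b, c, d, e, f, g, h, i, j, k} is all of U.
Only B2 contains a, so B2 is forced; the remaining 7 points need at least 4 more blocks (each remaining block adds at most 2) — so at least 5 blocks are needed, and 5 is optimal.

5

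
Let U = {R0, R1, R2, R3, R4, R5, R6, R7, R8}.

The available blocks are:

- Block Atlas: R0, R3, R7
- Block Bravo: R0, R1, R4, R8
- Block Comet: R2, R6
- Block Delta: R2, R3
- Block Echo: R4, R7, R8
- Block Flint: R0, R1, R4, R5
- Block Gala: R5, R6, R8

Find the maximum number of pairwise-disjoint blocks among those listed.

Comet, Echo are pairwise disjoint (Comet={R2,R6}; Echo={R4,R7,R8}).
Every remaining block overlaps one of these, and no 3 of the listed blocks are pairwise disjoint, so 2 is the maximum.

2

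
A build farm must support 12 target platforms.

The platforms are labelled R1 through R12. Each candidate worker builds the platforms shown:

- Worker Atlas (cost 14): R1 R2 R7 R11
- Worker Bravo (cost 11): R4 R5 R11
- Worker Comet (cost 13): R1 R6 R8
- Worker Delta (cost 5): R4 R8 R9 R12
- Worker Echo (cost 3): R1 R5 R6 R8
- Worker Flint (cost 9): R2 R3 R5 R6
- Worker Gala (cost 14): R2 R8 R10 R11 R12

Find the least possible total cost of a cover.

Atlas, Delta, Flint, Gala together cover every platform (Atlas ∪ Delta ∪ Flint ∪ Gala = {R1, R2, R3, R4, R5, R6, R7, R8, R9, R10, R11, R12}); total cost 14 + 5 + 9 + 14 = 42.
The greedy pick Echo, Delta, Flint, Atlas, Gala costs 45; no covering selection beats 42.

42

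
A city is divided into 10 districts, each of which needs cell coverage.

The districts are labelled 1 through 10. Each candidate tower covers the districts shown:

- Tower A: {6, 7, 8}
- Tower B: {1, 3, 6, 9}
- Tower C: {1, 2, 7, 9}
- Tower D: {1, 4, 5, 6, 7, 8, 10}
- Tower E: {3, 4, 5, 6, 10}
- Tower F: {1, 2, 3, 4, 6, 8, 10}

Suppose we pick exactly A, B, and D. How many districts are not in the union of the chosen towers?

1

Union of A, B, D = {1, 3, 4, 5, 6, 7, 8, 9, 10}.
Not covered: 2 — 1 district.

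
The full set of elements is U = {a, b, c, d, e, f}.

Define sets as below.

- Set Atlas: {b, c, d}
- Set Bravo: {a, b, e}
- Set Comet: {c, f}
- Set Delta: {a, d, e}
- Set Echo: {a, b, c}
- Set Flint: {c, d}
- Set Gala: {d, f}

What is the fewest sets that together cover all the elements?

Take {Bravo, Comet, Flint}. Their union is {a, b, c, d, e, f}, which is all 6 elements.
No 2 of the 7 sets cover everything (all 21 combinations miss at least one element), so 3 is optimal.

3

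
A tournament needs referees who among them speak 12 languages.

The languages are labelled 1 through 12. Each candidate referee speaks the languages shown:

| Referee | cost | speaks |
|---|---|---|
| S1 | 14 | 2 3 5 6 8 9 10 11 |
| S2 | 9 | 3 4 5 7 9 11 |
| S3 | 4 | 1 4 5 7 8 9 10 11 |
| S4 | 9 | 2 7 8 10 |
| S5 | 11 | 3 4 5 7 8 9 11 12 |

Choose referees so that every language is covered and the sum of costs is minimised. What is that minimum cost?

29

S1, S3, S5 together cover every language (S1 ∪ S3 ∪ S5 = {1, 2, 3, 4, 5, 6, 7, 8, 9, 10, 11, 12}); total cost 14 + 4 + 11 = 29.
No covering selection has total cost below 29.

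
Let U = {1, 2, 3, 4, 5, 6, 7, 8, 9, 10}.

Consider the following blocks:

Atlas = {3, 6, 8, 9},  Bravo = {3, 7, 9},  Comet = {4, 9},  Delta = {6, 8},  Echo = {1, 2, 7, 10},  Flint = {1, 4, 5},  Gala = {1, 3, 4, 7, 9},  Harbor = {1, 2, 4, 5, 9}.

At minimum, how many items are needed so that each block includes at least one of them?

The 3 items {4, 6, 7} hit every block.
The blocks Bravo, Delta, Flint are pairwise disjoint, so any hitting set needs a separate item for each — at least 3. Hence 3 is optimal.

3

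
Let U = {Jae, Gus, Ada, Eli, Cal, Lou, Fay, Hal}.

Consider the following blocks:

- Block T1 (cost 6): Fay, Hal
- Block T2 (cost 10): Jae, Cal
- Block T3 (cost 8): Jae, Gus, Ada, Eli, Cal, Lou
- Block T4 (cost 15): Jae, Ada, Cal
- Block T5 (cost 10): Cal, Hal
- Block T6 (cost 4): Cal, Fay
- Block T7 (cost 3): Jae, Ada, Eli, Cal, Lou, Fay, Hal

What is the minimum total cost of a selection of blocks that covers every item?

T3, T7 together cover every item (T3 ∪ T7 = {Jae, Gus, Ada, Eli, Cal, Lou, Fay, Hal}); total cost 8 + 3 = 11.
No covering selection has total cost below 11.

11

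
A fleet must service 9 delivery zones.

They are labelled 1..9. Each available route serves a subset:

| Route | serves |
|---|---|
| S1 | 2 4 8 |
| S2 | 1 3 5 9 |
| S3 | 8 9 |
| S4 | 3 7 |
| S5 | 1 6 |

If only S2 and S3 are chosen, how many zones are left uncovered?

Union of S2, S3 = {1, 3, 5, 8, 9}.
Not covered: 2, 4, 6, 7 — 4 zones.

4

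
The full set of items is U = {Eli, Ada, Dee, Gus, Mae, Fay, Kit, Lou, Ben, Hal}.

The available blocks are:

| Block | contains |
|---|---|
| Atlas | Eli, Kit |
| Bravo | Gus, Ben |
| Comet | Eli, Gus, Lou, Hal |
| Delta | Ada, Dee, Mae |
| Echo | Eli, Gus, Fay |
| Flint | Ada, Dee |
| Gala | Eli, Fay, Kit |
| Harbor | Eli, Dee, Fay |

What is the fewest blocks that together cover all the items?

Bravo, Comet, Delta, and Gala cover everything between them: the union {Eli, Ada, Dee, Gus, Mae, Fay, Kit, Lou, Ben, Hal} is all of U.
Only Bravo contains Ben, so Bravo is forced; the remaining 8 items need at least 3 more blocks (each remaining block adds at most 3) — so at least 4 blocks are needed, and 4 is optimal.

4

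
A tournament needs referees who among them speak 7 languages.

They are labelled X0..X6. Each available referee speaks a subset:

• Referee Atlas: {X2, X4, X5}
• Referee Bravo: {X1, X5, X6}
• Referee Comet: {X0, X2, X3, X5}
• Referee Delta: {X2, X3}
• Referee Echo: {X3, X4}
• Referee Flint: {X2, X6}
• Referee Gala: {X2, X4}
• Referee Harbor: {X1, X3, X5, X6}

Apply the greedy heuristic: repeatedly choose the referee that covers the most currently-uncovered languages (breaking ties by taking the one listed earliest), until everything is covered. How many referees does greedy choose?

3

Greedy: pick Comet (covers 4 new) → pick Bravo (covers 2 new) → pick Atlas (covers 1 new). Total picks: 3.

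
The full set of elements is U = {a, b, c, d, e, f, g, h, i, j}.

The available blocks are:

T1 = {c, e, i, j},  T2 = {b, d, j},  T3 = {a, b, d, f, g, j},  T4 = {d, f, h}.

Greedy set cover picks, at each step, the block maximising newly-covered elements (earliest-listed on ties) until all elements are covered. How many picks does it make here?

Greedy: pick T3 (covers 6 new) → pick T1 (covers 3 new) → pick T4 (covers 1 new). Total picks: 3.

3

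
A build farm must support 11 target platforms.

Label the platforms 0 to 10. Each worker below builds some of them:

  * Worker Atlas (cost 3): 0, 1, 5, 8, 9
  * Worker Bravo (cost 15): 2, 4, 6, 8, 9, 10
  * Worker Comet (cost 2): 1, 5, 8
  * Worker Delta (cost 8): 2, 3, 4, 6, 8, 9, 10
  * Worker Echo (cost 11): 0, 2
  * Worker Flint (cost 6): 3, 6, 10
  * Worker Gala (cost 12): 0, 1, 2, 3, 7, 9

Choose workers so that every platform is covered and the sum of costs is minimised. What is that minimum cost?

22

Comet, Delta, Gala together cover every platform (Comet ∪ Delta ∪ Gala = {0, 1, 2, 3, 4, 5, 6, 7, 8, 9, 10}); total cost 2 + 8 + 12 = 22.
The greedy pick Atlas, Delta, Gala costs 23; no covering selection beats 22.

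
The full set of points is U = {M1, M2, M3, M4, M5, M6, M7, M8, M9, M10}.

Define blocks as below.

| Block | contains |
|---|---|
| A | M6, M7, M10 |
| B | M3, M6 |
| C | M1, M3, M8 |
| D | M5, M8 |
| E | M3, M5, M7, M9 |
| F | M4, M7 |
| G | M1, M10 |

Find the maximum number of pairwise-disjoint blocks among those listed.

4

B, D, F, G are pairwise disjoint (B={M3,M6}; D={M5,M8}; F={M4,M7}; G={M1,M10}).
Every remaining block overlaps one of these, and no 5 of the listed blocks are pairwise disjoint, so 4 is the maximum.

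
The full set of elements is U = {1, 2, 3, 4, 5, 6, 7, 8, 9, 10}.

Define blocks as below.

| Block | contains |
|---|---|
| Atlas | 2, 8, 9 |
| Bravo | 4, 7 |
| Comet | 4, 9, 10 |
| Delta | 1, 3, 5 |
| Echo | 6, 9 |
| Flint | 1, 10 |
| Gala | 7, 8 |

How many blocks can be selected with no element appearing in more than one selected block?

3

Bravo, Delta, Echo are pairwise disjoint (Bravo={4,7}; Delta={1,3,5}; Echo={6,9}).
Every remaining block overlaps one of these, and no 4 of the listed blocks are pairwise disjoint, so 3 is the maximum.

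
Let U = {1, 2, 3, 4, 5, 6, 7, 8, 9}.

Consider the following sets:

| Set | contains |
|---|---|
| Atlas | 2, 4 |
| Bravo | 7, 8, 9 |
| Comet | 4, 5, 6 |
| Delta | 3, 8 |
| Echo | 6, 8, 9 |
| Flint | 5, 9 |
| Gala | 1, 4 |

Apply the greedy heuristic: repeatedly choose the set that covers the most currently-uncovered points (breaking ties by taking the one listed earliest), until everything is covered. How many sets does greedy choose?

5

Greedy: pick Bravo (covers 3 new) → pick Comet (covers 3 new) → pick Atlas (covers 1 new) → pick Delta (covers 1 new) → pick Gala (covers 1 new). Total picks: 5.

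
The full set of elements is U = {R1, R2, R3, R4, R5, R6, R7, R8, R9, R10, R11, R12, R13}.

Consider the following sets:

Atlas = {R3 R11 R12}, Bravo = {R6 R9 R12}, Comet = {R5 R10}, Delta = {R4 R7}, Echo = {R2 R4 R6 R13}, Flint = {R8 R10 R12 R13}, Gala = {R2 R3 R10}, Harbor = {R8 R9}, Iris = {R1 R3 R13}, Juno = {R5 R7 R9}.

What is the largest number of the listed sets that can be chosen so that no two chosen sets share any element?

4

Comet, Delta, Harbor, Iris are pairwise disjoint (Comet={R5,R10}; Delta={R4,R7}; Harbor={R8,R9}; Iris={R1,R3,R13}).
Every remaining set overlaps one of these, and no 5 of the listed sets are pairwise disjoint, so 4 is the maximum.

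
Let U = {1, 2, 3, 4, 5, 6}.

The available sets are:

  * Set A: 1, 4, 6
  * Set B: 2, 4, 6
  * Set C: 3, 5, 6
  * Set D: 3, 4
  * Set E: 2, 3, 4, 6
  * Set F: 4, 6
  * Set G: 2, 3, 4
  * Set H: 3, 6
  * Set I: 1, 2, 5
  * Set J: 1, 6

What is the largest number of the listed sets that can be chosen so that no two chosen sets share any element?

F, I are pairwise disjoint (F={4,6}; I={1,2,5}).
Every remaining set overlaps one of these, and no 3 of the listed sets are pairwise disjoint, so 2 is the maximum.

2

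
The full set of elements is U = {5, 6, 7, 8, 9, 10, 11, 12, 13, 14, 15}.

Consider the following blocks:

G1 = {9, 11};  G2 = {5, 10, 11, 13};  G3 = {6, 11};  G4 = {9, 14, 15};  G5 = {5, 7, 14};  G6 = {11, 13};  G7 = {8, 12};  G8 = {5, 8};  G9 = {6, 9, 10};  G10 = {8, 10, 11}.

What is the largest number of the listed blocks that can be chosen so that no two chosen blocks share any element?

G5, G6, G7, G9 are pairwise disjoint (G5={5,7,14}; G6={11,13}; G7={8,12}; G9={6,9,10}).
Every remaining block overlaps one of these, and no 5 of the listed blocks are pairwise disjoint, so 4 is the maximum.

4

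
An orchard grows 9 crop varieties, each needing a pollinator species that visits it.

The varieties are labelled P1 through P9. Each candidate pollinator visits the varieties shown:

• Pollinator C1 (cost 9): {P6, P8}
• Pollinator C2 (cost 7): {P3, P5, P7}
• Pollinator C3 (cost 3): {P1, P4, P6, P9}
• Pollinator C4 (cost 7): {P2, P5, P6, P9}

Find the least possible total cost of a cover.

26

C1, C2, C3, C4 together cover every variety (C1 ∪ C2 ∪ C3 ∪ C4 = {P1, P2, P3, P4, P5, P6, P7, P8, P9}); total cost 9 + 7 + 3 + 7 = 26.
No covering selection has total cost below 26.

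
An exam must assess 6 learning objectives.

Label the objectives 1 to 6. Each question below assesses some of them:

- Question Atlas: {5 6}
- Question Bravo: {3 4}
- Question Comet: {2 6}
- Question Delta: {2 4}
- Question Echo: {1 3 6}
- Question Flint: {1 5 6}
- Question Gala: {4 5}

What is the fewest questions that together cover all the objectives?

3

Take {Bravo, Comet, Flint}. Their union is {1, 2, 3, 4, 5, 6}, which is all 6 objectives.
No 2 of the 7 questions cover everything (all 21 combinations miss at least one objective), so 3 is optimal.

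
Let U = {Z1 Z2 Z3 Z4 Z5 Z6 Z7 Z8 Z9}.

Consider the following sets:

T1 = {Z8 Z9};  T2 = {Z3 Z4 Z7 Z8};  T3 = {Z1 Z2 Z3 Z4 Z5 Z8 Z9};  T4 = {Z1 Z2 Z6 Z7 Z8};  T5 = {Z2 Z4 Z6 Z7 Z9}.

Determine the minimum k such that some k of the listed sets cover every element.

2

T3 and T4 together: T3 ∪ T4 = {Z1, Z2, Z3, Z4, Z5, Z6, Z7, Z8, Z9} — every element is covered.
No single set has all 9 elements (the largest, T3, has 7), so 2 is optimal.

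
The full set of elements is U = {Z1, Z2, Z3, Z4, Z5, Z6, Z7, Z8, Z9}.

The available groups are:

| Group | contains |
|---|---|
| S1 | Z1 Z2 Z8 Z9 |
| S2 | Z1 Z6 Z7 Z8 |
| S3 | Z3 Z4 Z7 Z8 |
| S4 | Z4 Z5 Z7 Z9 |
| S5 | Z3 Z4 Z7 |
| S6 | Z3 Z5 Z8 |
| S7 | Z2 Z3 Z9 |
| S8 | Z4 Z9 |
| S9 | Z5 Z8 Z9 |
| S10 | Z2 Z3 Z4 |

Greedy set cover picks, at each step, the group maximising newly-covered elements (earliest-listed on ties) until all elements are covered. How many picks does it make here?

Greedy: pick S1 (covers 4 new) → pick S3 (covers 3 new) → pick S2 (covers 1 new) → pick S4 (covers 1 new). Total picks: 4.
(The true minimum cover uses only 3 groups, so greedy is not optimal here.)

4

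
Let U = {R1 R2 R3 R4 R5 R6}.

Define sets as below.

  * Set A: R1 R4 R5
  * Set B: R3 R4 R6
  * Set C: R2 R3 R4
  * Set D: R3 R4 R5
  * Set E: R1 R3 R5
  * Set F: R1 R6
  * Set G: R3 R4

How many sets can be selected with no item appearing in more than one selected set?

2

C, F are pairwise disjoint (C={R2,R3,R4}; F={R1,R6}).
Every remaining set overlaps one of these, and no 3 of the listed sets are pairwise disjoint, so 2 is the maximum.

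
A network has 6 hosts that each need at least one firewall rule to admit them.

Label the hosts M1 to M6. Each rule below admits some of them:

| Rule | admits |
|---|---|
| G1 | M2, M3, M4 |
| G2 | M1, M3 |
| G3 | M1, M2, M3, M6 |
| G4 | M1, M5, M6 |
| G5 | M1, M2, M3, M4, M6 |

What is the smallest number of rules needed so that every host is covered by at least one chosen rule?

2

G4 and G5 together: G4 ∪ G5 = {M1, M2, M3, M4, M5, M6} — every host is covered.
No single rule has all 6 hosts (the largest, G5, has 5), so 2 is optimal.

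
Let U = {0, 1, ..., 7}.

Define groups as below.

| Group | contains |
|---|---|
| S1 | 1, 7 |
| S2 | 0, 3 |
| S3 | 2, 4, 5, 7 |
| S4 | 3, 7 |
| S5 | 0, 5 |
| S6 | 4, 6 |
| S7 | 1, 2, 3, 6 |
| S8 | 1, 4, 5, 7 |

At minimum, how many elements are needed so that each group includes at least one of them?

The 3 elements {0, 6, 7} hit every group.
The groups S1, S5, S6 are pairwise disjoint, so any hitting set needs a separate element for each — at least 3. Hence 3 is optimal.

3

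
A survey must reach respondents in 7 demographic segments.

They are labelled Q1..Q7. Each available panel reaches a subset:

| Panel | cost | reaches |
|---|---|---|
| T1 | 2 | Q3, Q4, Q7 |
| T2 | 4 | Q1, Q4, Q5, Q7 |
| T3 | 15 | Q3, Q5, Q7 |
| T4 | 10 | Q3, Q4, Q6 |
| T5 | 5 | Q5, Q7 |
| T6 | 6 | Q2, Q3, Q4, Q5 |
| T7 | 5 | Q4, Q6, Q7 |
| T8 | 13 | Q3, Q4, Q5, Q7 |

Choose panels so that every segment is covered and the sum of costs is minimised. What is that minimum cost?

15

T2, T6, T7 together cover every segment (T2 ∪ T6 ∪ T7 = {Q1, Q2, Q3, Q4, Q5, Q6, Q7}); total cost 4 + 6 + 5 = 15.
The greedy pick T1, T2, T7, T6 costs 17; no covering selection beats 15.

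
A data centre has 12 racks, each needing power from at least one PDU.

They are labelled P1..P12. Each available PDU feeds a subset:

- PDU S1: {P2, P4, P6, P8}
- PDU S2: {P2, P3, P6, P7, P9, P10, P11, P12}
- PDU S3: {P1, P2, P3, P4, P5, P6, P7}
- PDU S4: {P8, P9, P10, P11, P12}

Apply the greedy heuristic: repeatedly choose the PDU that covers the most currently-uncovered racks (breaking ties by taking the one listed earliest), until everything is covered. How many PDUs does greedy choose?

3

Greedy: pick S2 (covers 8 new) → pick S3 (covers 3 new) → pick S1 (covers 1 new). Total picks: 3.
(The true minimum cover uses only 2 PDUs, so greedy is not optimal here.)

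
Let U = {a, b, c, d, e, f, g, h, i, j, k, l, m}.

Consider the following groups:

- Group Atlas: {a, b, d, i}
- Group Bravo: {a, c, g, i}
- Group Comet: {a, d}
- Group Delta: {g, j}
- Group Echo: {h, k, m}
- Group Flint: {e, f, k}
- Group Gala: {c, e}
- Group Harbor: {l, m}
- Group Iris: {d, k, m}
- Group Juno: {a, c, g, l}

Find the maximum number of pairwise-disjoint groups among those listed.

4

Atlas, Delta, Echo, Gala are pairwise disjoint (Atlas={a,b,d,i}; Delta={g,j}; Echo={h,k,m}; Gala={c,e}).
Every remaining group overlaps one of these, and no 5 of the listed groups are pairwise disjoint, so 4 is the maximum.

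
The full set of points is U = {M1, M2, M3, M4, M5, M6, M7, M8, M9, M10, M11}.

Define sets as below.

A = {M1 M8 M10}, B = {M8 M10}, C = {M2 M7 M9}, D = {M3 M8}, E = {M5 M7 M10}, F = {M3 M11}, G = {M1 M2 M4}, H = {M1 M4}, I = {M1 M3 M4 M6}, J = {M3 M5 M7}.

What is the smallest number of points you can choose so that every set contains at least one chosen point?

4

Take T = {M3, M4, M7, M10}. Each listed set contains at least one of these, so T is a hitting set of size 4.
The sets B, C, F, H are pairwise disjoint, so any hitting set needs a separate point for each — at least 4. Hence 4 is optimal.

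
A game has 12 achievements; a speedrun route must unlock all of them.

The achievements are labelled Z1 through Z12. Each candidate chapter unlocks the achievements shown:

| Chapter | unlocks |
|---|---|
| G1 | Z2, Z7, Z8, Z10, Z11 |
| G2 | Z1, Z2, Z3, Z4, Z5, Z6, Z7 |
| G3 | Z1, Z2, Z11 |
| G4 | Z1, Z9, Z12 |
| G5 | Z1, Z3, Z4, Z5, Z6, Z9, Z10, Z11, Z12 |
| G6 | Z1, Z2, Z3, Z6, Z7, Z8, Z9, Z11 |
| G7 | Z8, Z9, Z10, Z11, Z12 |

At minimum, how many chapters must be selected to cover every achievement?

2

Take {G2, G7}. Their union is {Z1, Z2, Z3, Z4, Z5, Z6, Z7, Z8, Z9, Z10, Z11, Z12}, which is all 12 achievements.
No single chapter has all 12 achievements (the largest, G5, has 9), so 2 is optimal.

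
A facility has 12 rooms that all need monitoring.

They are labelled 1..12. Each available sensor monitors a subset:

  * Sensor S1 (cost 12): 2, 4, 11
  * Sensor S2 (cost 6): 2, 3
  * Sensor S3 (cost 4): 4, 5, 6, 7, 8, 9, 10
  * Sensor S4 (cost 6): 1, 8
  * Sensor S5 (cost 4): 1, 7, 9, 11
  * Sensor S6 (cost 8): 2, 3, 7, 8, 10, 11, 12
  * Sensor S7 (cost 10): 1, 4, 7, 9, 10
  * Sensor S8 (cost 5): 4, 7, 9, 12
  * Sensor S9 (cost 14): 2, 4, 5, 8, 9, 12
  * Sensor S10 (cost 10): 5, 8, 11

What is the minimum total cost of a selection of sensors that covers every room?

S3, S5, S6 together cover every room (S3 ∪ S5 ∪ S6 = {1, 2, 3, 4, 5, 6, 7, 8, 9, 10, 11, 12}); total cost 4 + 4 + 8 = 16.
No covering selection has total cost below 16.

16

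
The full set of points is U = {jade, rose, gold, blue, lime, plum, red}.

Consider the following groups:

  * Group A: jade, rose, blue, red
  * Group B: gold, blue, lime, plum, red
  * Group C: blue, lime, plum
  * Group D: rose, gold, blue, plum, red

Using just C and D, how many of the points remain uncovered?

Union of C, D = {rose, gold, blue, lime, plum, red}.
Not covered: jade — 1 point.

1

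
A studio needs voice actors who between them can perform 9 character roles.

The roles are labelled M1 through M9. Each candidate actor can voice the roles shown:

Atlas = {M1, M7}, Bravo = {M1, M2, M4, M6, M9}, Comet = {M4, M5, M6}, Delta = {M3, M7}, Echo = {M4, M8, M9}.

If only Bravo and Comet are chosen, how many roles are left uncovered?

3

Union of Bravo, Comet = {M1, M2, M4, M5, M6, M9}.
Not covered: M3, M7, M8 — 3 roles.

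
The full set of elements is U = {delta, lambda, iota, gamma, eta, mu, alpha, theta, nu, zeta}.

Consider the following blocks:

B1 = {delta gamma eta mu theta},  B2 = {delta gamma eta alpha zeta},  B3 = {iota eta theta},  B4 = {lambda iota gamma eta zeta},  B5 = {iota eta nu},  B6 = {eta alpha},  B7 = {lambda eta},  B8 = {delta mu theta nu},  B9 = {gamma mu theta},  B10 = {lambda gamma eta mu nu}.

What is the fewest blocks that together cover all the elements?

B2 and B3 and B10 together: B2 ∪ B3 ∪ B10 = {delta, lambda, iota, gamma, eta, mu, alpha, theta, nu, zeta} — every element is covered.
No 2 of the 10 blocks cover everything (all 45 combinations miss at least one element), so 3 is optimal.

3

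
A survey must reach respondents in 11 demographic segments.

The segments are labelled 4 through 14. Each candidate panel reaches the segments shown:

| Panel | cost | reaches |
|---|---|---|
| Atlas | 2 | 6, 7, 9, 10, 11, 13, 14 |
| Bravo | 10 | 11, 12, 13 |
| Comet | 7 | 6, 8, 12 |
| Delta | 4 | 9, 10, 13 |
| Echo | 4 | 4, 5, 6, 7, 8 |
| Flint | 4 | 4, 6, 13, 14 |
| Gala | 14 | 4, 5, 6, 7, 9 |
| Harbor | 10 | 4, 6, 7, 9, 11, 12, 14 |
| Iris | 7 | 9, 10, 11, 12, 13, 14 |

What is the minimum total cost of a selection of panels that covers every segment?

Echo, Iris together cover every segment (Echo ∪ Iris = {4, 5, 6, 7, 8, 9, 10, 11, 12, 13, 14}); total cost 4 + 7 = 11.
The greedy pick Atlas, Echo, Comet costs 13; no covering selection beats 11.

11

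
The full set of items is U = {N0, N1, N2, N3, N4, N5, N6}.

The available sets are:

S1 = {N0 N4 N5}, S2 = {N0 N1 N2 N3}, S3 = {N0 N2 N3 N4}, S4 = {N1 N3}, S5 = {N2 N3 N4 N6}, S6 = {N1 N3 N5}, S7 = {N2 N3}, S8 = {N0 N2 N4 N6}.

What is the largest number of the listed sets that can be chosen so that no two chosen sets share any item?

S4, S8 are pairwise disjoint (S4={N1,N3}; S8={N0,N2,N4,N6}).
Every remaining set overlaps one of these, and no 3 of the listed sets are pairwise disjoint, so 2 is the maximum.

2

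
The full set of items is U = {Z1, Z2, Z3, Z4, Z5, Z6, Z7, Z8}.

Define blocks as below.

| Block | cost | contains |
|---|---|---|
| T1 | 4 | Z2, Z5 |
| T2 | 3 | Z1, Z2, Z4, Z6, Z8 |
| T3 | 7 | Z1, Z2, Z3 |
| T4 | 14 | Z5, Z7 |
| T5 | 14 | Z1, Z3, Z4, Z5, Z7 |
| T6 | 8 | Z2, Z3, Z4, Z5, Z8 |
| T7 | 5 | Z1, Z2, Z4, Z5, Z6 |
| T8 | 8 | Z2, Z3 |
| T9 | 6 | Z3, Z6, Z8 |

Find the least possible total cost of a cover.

T2, T5 together cover every item (T2 ∪ T5 = {Z1, Z2, Z3, Z4, Z5, Z6, Z7, Z8}); total cost 3 + 14 = 17.
The greedy pick T2, T1, T9, T4 costs 27; no covering selection beats 17.

17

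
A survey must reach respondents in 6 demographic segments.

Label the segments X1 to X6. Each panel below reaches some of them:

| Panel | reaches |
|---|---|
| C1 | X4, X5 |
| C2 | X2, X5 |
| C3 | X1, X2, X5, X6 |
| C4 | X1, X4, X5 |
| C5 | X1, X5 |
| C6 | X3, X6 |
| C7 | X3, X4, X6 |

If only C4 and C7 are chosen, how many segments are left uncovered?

1

Union of C4, C7 = {X1, X3, X4, X5, X6}.
Not covered: X2 — 1 segment.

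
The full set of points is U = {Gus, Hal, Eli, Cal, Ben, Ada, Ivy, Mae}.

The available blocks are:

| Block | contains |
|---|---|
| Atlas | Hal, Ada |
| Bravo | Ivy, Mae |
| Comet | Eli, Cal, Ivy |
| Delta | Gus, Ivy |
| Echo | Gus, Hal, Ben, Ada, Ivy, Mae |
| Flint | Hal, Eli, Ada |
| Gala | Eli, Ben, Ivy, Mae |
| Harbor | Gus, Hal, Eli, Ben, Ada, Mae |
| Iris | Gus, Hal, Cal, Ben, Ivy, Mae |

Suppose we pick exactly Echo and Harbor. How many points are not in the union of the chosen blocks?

Union of Echo, Harbor = {Gus, Hal, Eli, Ben, Ada, Ivy, Mae}.
Not covered: Cal — 1 point.

1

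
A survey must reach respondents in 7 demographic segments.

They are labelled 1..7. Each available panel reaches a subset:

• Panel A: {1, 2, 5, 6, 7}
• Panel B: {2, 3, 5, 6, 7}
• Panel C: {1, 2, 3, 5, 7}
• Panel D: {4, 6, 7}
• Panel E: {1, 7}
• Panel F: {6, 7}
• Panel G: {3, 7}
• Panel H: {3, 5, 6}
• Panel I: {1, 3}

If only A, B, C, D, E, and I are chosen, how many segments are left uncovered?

Union of A, B, C, D, E, I = {1, 2, 3, 4, 5, 6, 7} — that's every segment, so 0 are uncovered.

0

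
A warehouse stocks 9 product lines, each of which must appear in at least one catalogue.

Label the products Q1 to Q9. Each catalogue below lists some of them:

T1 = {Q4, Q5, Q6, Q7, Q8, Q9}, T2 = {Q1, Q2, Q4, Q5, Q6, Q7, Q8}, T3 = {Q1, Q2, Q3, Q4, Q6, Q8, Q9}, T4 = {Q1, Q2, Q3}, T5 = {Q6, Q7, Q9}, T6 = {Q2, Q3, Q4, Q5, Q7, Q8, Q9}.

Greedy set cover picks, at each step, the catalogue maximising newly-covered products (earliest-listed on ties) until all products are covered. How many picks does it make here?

2

Greedy: pick T2 (covers 7 new) → pick T3 (covers 2 new). Total picks: 2.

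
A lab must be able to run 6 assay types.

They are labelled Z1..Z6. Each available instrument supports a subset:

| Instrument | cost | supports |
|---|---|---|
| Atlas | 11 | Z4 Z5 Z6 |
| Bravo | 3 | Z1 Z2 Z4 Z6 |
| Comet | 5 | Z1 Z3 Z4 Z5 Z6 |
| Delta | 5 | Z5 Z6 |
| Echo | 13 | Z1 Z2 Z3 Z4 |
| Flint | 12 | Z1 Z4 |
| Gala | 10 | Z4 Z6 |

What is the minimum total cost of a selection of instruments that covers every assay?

8

Bravo, Comet together cover every assay (Bravo ∪ Comet = {Z1, Z2, Z3, Z4, Z5, Z6}); total cost 3 + 5 = 8.
No covering selection has total cost below 8.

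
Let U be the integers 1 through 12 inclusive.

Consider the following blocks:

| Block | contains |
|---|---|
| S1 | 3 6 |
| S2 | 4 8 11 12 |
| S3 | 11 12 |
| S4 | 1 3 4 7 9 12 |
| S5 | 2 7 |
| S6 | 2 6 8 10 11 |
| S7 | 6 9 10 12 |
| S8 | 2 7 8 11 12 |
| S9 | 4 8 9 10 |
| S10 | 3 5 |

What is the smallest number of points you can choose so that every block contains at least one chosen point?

Take H = {3, 7, 8, 12}. Each listed block contains at least one of these, so H is a hitting set of size 4.
The blocks S3, S5, S9, S10 are pairwise disjoint, so any hitting set needs a separate point for each — at least 4. Hence 4 is optimal.

4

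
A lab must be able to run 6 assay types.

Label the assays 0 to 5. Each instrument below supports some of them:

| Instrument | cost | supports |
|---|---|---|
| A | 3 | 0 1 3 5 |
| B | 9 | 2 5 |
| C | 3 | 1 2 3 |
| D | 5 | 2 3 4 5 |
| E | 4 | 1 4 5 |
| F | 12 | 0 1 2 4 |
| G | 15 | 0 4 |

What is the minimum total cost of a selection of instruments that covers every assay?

A, D together cover every assay (A ∪ D = {0, 1, 2, 3, 4, 5}); total cost 3 + 5 = 8.
No covering selection has total cost below 8.

8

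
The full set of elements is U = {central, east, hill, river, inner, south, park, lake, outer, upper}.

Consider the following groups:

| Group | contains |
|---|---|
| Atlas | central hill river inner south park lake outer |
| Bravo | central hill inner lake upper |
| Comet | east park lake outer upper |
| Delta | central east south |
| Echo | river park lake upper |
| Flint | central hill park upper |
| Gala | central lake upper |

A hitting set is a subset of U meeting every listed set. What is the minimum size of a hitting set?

Take H = {central, park}. Each listed group contains at least one of these, so H is a hitting set of size 2.
The groups Delta, Echo are pairwise disjoint, so any hitting set needs a separate element for each — at least 2. Hence 2 is optimal.

2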